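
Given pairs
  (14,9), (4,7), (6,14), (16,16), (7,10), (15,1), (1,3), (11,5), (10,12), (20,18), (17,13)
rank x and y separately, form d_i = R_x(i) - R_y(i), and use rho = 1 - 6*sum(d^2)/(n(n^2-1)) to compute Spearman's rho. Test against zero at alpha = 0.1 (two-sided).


Step 1: Rank x and y separately (midranks; no ties here).
rank(x): 14->7, 4->2, 6->3, 16->9, 7->4, 15->8, 1->1, 11->6, 10->5, 20->11, 17->10
rank(y): 9->5, 7->4, 14->9, 16->10, 10->6, 1->1, 3->2, 5->3, 12->7, 18->11, 13->8
Step 2: d_i = R_x(i) - R_y(i); compute d_i^2.
  (7-5)^2=4, (2-4)^2=4, (3-9)^2=36, (9-10)^2=1, (4-6)^2=4, (8-1)^2=49, (1-2)^2=1, (6-3)^2=9, (5-7)^2=4, (11-11)^2=0, (10-8)^2=4
sum(d^2) = 116.
Step 3: rho = 1 - 6*116 / (11*(11^2 - 1)) = 1 - 696/1320 = 0.472727.
Step 4: Under H0, t = rho * sqrt((n-2)/(1-rho^2)) = 1.6094 ~ t(9).
Step 5: Two-sided p-value from the t-distribution with 9 df = 0.141999.
Step 6: alpha = 0.1. fail to reject H0.

rho = 0.4727, p = 0.141999, fail to reject H0 at alpha = 0.1.


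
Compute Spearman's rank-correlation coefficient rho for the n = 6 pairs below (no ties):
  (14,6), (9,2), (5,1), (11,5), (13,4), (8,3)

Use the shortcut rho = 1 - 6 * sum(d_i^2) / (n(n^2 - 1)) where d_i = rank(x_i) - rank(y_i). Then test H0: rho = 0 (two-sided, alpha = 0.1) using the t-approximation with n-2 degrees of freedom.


Step 1: Rank x and y separately (midranks; no ties here).
rank(x): 14->6, 9->3, 5->1, 11->4, 13->5, 8->2
rank(y): 6->6, 2->2, 1->1, 5->5, 4->4, 3->3
Step 2: d_i = R_x(i) - R_y(i); compute d_i^2.
  (6-6)^2=0, (3-2)^2=1, (1-1)^2=0, (4-5)^2=1, (5-4)^2=1, (2-3)^2=1
sum(d^2) = 4.
Step 3: rho = 1 - 6*4 / (6*(6^2 - 1)) = 1 - 24/210 = 0.885714.
Step 4: Under H0, t = rho * sqrt((n-2)/(1-rho^2)) = 3.8158 ~ t(4).
Step 5: Two-sided p-value from the t-distribution with 4 df = 0.018845.
Step 6: alpha = 0.1. reject H0.

rho = 0.8857, p = 0.018845, reject H0 at alpha = 0.1.


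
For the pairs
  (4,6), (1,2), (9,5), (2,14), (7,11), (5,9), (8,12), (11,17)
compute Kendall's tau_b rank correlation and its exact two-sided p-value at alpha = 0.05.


Step 1: Enumerate the 28 unordered pairs (i,j) with i<j and classify each by sign(x_j-x_i) * sign(y_j-y_i).
  (1,2):dx=-3,dy=-4->C; (1,3):dx=+5,dy=-1->D; (1,4):dx=-2,dy=+8->D; (1,5):dx=+3,dy=+5->C
  (1,6):dx=+1,dy=+3->C; (1,7):dx=+4,dy=+6->C; (1,8):dx=+7,dy=+11->C; (2,3):dx=+8,dy=+3->C
  (2,4):dx=+1,dy=+12->C; (2,5):dx=+6,dy=+9->C; (2,6):dx=+4,dy=+7->C; (2,7):dx=+7,dy=+10->C
  (2,8):dx=+10,dy=+15->C; (3,4):dx=-7,dy=+9->D; (3,5):dx=-2,dy=+6->D; (3,6):dx=-4,dy=+4->D
  (3,7):dx=-1,dy=+7->D; (3,8):dx=+2,dy=+12->C; (4,5):dx=+5,dy=-3->D; (4,6):dx=+3,dy=-5->D
  (4,7):dx=+6,dy=-2->D; (4,8):dx=+9,dy=+3->C; (5,6):dx=-2,dy=-2->C; (5,7):dx=+1,dy=+1->C
  (5,8):dx=+4,dy=+6->C; (6,7):dx=+3,dy=+3->C; (6,8):dx=+6,dy=+8->C; (7,8):dx=+3,dy=+5->C
Step 2: C = 19, D = 9, total pairs = 28.
Step 3: tau = (C - D)/(n(n-1)/2) = (19 - 9)/28 = 0.357143.
Step 4: Exact two-sided p-value (enumerate n! = 40320 permutations of y under H0): p = 0.275099.
Step 5: alpha = 0.05. fail to reject H0.

tau_b = 0.3571 (C=19, D=9), p = 0.275099, fail to reject H0.


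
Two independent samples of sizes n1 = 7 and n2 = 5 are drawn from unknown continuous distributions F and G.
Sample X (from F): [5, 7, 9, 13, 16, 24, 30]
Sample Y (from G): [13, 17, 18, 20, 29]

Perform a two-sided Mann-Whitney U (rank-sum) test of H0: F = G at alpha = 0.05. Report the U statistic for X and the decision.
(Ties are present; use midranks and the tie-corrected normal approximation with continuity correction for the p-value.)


Step 1: Combine and sort all 12 observations; assign midranks.
sorted (value, group): (5,X), (7,X), (9,X), (13,X), (13,Y), (16,X), (17,Y), (18,Y), (20,Y), (24,X), (29,Y), (30,X)
ranks: 5->1, 7->2, 9->3, 13->4.5, 13->4.5, 16->6, 17->7, 18->8, 20->9, 24->10, 29->11, 30->12
Step 2: Rank sum for X: R1 = 1 + 2 + 3 + 4.5 + 6 + 10 + 12 = 38.5.
Step 3: U_X = R1 - n1(n1+1)/2 = 38.5 - 7*8/2 = 38.5 - 28 = 10.5.
       U_Y = n1*n2 - U_X = 35 - 10.5 = 24.5.
Step 4: Ties are present, so use the tie-corrected normal approximation (with continuity correction) for the p-value.
Step 5: p-value = 0.290307; compare to alpha = 0.05. fail to reject H0.

U_X = 10.5, p = 0.290307, fail to reject H0 at alpha = 0.05.


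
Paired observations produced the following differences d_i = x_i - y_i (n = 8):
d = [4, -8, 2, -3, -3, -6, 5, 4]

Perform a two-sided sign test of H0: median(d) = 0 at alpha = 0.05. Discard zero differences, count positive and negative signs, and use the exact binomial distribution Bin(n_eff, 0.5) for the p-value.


Step 1: Discard zero differences. Original n = 8; n_eff = number of nonzero differences = 8.
Nonzero differences (with sign): +4, -8, +2, -3, -3, -6, +5, +4
Step 2: Count signs: positive = 4, negative = 4.
Step 3: Under H0: P(positive) = 0.5, so the number of positives S ~ Bin(8, 0.5).
Step 4: Two-sided exact p-value = sum of Bin(8,0.5) probabilities at or below the observed probability = 1.000000.
Step 5: alpha = 0.05. fail to reject H0.

n_eff = 8, pos = 4, neg = 4, p = 1.000000, fail to reject H0.


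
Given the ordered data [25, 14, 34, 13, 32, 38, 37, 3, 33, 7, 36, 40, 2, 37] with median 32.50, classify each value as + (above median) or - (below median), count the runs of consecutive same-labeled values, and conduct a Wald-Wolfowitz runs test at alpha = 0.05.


Step 1: Compute median = 32.50; label A = above, B = below.
Labels in order: BBABBAABABAABA  (n_A = 7, n_B = 7)
Step 2: Count runs R = 10.
Step 3: Under H0 (random ordering), E[R] = 2*n_A*n_B/(n_A+n_B) + 1 = 2*7*7/14 + 1 = 8.0000.
        Var[R] = 2*n_A*n_B*(2*n_A*n_B - n_A - n_B) / ((n_A+n_B)^2 * (n_A+n_B-1)) = 8232/2548 = 3.2308.
        SD[R] = 1.7974.
Step 4: Continuity-corrected z = (R - 0.5 - E[R]) / SD[R] = (10 - 0.5 - 8.0000) / 1.7974 = 0.8345.
Step 5: Two-sided p-value via normal approximation = 2*(1 - Phi(|z|)) = 0.403986.
Step 6: alpha = 0.05. fail to reject H0.

R = 10, z = 0.8345, p = 0.403986, fail to reject H0.


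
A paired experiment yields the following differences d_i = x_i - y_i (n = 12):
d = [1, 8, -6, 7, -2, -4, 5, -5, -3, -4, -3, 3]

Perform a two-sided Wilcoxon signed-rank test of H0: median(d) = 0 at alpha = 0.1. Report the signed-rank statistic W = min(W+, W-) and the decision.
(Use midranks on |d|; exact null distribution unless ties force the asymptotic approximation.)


Step 1: Drop any zero differences (none here) and take |d_i|.
|d| = [1, 8, 6, 7, 2, 4, 5, 5, 3, 4, 3, 3]
Step 2: Midrank |d_i| (ties get averaged ranks).
ranks: |1|->1, |8|->12, |6|->10, |7|->11, |2|->2, |4|->6.5, |5|->8.5, |5|->8.5, |3|->4, |4|->6.5, |3|->4, |3|->4
Step 3: Attach original signs; sum ranks with positive sign and with negative sign.
W+ = 1 + 12 + 11 + 8.5 + 4 = 36.5
W- = 10 + 2 + 6.5 + 8.5 + 4 + 6.5 + 4 = 41.5
(Check: W+ + W- = 78 should equal n(n+1)/2 = 78.)
Step 4: Test statistic W = min(W+, W-) = 36.5.
Step 5: Ties in |d|, so use the tie-corrected normal approximation.
        E[W] = n(n+1)/4 = 12*13/4 = 39.
        Tie groups: |d|=3 (t=3), |d|=4 (t=2), |d|=5 (t=2); sum(t^3 - t) = 36.
        Var[W] = n(n+1)(2n+1)/24 - sum(t^3-t)/48 = 3900/24 - 36/48 = 161.75.
        z = (W - E[W]) / sqrt(Var[W]) = (36.5 - 39) / 12.7181 = -0.1966.
        Two-sided p = 2*Phi(z) = 0.844164.
Step 6: alpha = 0.1. fail to reject H0.

W+ = 36.5, W- = 41.5, W = min = 36.5, p = 0.844164, fail to reject H0.


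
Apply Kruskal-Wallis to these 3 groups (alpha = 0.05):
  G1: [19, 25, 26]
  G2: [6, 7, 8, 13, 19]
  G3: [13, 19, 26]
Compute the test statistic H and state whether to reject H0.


Step 1: Combine all N = 11 observations and assign midranks.
sorted (value, group, rank): (6,G2,1), (7,G2,2), (8,G2,3), (13,G2,4.5), (13,G3,4.5), (19,G1,7), (19,G2,7), (19,G3,7), (25,G1,9), (26,G1,10.5), (26,G3,10.5)
Step 2: Sum ranks within each group.
R_1 = 26.5 (n_1 = 3)
R_2 = 17.5 (n_2 = 5)
R_3 = 22 (n_3 = 3)
Step 3: H = 12/(N(N+1)) * sum(R_i^2/n_i) - 3(N+1)
     = 12/(11*12) * (26.5^2/3 + 17.5^2/5 + 22^2/3) - 3*12
     = 0.090909 * 456.667 - 36
     = 5.515152.
Step 4: Ties present; correction factor C = 1 - 36/(11^3 - 11) = 0.972727. Corrected H = 5.515152 / 0.972727 = 5.669782.
Step 5: Under H0, H ~ chi^2(2); p-value = 0.058725.
Step 6: alpha = 0.05. fail to reject H0.

H = 5.6698, df = 2, p = 0.058725, fail to reject H0.


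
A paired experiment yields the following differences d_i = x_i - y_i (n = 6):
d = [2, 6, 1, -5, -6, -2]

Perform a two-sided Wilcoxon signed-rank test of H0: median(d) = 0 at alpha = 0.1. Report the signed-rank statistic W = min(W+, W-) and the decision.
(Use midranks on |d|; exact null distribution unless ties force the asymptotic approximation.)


Step 1: Drop any zero differences (none here) and take |d_i|.
|d| = [2, 6, 1, 5, 6, 2]
Step 2: Midrank |d_i| (ties get averaged ranks).
ranks: |2|->2.5, |6|->5.5, |1|->1, |5|->4, |6|->5.5, |2|->2.5
Step 3: Attach original signs; sum ranks with positive sign and with negative sign.
W+ = 2.5 + 5.5 + 1 = 9
W- = 4 + 5.5 + 2.5 = 12
(Check: W+ + W- = 21 should equal n(n+1)/2 = 21.)
Step 4: Test statistic W = min(W+, W-) = 9.
Step 5: Ties in |d|, so use the tie-corrected normal approximation.
        E[W] = n(n+1)/4 = 6*7/4 = 10.5.
        Tie groups: |d|=2 (t=2), |d|=6 (t=2); sum(t^3 - t) = 12.
        Var[W] = n(n+1)(2n+1)/24 - sum(t^3-t)/48 = 546/24 - 12/48 = 22.5.
        z = (W - E[W]) / sqrt(Var[W]) = (9 - 10.5) / 4.7434 = -0.3162.
        Two-sided p = 2*Phi(z) = 0.751830.
Step 6: alpha = 0.1. fail to reject H0.

W+ = 9, W- = 12, W = min = 9, p = 0.751830, fail to reject H0.


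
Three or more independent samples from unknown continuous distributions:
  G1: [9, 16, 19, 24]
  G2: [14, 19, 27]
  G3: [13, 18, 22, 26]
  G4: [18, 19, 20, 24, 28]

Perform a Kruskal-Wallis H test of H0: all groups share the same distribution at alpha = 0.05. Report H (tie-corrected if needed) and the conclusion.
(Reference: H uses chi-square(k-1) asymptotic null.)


Step 1: Combine all N = 16 observations and assign midranks.
sorted (value, group, rank): (9,G1,1), (13,G3,2), (14,G2,3), (16,G1,4), (18,G3,5.5), (18,G4,5.5), (19,G1,8), (19,G2,8), (19,G4,8), (20,G4,10), (22,G3,11), (24,G1,12.5), (24,G4,12.5), (26,G3,14), (27,G2,15), (28,G4,16)
Step 2: Sum ranks within each group.
R_1 = 25.5 (n_1 = 4)
R_2 = 26 (n_2 = 3)
R_3 = 32.5 (n_3 = 4)
R_4 = 52 (n_4 = 5)
Step 3: H = 12/(N(N+1)) * sum(R_i^2/n_i) - 3(N+1)
     = 12/(16*17) * (25.5^2/4 + 26^2/3 + 32.5^2/4 + 52^2/5) - 3*17
     = 0.044118 * 1192.76 - 51
     = 1.621691.
Step 4: Ties present; correction factor C = 1 - 36/(16^3 - 16) = 0.991176. Corrected H = 1.621691 / 0.991176 = 1.636128.
Step 5: Under H0, H ~ chi^2(3); p-value = 0.651226.
Step 6: alpha = 0.05. fail to reject H0.

H = 1.6361, df = 3, p = 0.651226, fail to reject H0.


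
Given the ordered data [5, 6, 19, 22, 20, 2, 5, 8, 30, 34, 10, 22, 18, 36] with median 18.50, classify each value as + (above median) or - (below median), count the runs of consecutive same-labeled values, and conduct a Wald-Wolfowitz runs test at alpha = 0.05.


Step 1: Compute median = 18.50; label A = above, B = below.
Labels in order: BBAAABBBAABABA  (n_A = 7, n_B = 7)
Step 2: Count runs R = 8.
Step 3: Under H0 (random ordering), E[R] = 2*n_A*n_B/(n_A+n_B) + 1 = 2*7*7/14 + 1 = 8.0000.
        Var[R] = 2*n_A*n_B*(2*n_A*n_B - n_A - n_B) / ((n_A+n_B)^2 * (n_A+n_B-1)) = 8232/2548 = 3.2308.
        SD[R] = 1.7974.
Step 4: R = E[R], so z = 0 with no continuity correction.
Step 5: Two-sided p-value via normal approximation = 2*(1 - Phi(|z|)) = 1.000000.
Step 6: alpha = 0.05. fail to reject H0.

R = 8, z = 0.0000, p = 1.000000, fail to reject H0.


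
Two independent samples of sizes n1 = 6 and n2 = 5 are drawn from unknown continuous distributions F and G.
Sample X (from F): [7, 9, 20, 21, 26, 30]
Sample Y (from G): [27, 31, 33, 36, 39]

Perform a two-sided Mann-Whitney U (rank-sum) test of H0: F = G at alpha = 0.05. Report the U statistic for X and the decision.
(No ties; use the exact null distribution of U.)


Step 1: Combine and sort all 11 observations; assign midranks.
sorted (value, group): (7,X), (9,X), (20,X), (21,X), (26,X), (27,Y), (30,X), (31,Y), (33,Y), (36,Y), (39,Y)
ranks: 7->1, 9->2, 20->3, 21->4, 26->5, 27->6, 30->7, 31->8, 33->9, 36->10, 39->11
Step 2: Rank sum for X: R1 = 1 + 2 + 3 + 4 + 5 + 7 = 22.
Step 3: U_X = R1 - n1(n1+1)/2 = 22 - 6*7/2 = 22 - 21 = 1.
       U_Y = n1*n2 - U_X = 30 - 1 = 29.
Step 4: No ties, so the exact null distribution of U (based on enumerating the C(11,6) = 462 equally likely rank assignments) gives the two-sided p-value.
Step 5: p-value = 0.008658; compare to alpha = 0.05. reject H0.

U_X = 1, p = 0.008658, reject H0 at alpha = 0.05.


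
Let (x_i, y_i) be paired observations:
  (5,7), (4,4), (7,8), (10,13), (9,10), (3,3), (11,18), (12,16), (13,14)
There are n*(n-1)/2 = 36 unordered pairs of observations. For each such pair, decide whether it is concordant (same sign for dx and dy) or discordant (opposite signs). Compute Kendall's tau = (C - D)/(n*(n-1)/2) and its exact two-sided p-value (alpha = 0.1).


Step 1: Enumerate the 36 unordered pairs (i,j) with i<j and classify each by sign(x_j-x_i) * sign(y_j-y_i).
  (1,2):dx=-1,dy=-3->C; (1,3):dx=+2,dy=+1->C; (1,4):dx=+5,dy=+6->C; (1,5):dx=+4,dy=+3->C
  (1,6):dx=-2,dy=-4->C; (1,7):dx=+6,dy=+11->C; (1,8):dx=+7,dy=+9->C; (1,9):dx=+8,dy=+7->C
  (2,3):dx=+3,dy=+4->C; (2,4):dx=+6,dy=+9->C; (2,5):dx=+5,dy=+6->C; (2,6):dx=-1,dy=-1->C
  (2,7):dx=+7,dy=+14->C; (2,8):dx=+8,dy=+12->C; (2,9):dx=+9,dy=+10->C; (3,4):dx=+3,dy=+5->C
  (3,5):dx=+2,dy=+2->C; (3,6):dx=-4,dy=-5->C; (3,7):dx=+4,dy=+10->C; (3,8):dx=+5,dy=+8->C
  (3,9):dx=+6,dy=+6->C; (4,5):dx=-1,dy=-3->C; (4,6):dx=-7,dy=-10->C; (4,7):dx=+1,dy=+5->C
  (4,8):dx=+2,dy=+3->C; (4,9):dx=+3,dy=+1->C; (5,6):dx=-6,dy=-7->C; (5,7):dx=+2,dy=+8->C
  (5,8):dx=+3,dy=+6->C; (5,9):dx=+4,dy=+4->C; (6,7):dx=+8,dy=+15->C; (6,8):dx=+9,dy=+13->C
  (6,9):dx=+10,dy=+11->C; (7,8):dx=+1,dy=-2->D; (7,9):dx=+2,dy=-4->D; (8,9):dx=+1,dy=-2->D
Step 2: C = 33, D = 3, total pairs = 36.
Step 3: tau = (C - D)/(n(n-1)/2) = (33 - 3)/36 = 0.833333.
Step 4: Exact two-sided p-value (enumerate n! = 362880 permutations of y under H0): p = 0.000854.
Step 5: alpha = 0.1. reject H0.

tau_b = 0.8333 (C=33, D=3), p = 0.000854, reject H0.


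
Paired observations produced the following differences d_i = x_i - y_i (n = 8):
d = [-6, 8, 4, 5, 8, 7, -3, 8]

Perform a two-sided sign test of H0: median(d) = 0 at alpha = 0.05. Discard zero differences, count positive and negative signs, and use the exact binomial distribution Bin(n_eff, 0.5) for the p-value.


Step 1: Discard zero differences. Original n = 8; n_eff = number of nonzero differences = 8.
Nonzero differences (with sign): -6, +8, +4, +5, +8, +7, -3, +8
Step 2: Count signs: positive = 6, negative = 2.
Step 3: Under H0: P(positive) = 0.5, so the number of positives S ~ Bin(8, 0.5).
Step 4: Two-sided exact p-value = sum of Bin(8,0.5) probabilities at or below the observed probability = 0.289062.
Step 5: alpha = 0.05. fail to reject H0.

n_eff = 8, pos = 6, neg = 2, p = 0.289062, fail to reject H0.


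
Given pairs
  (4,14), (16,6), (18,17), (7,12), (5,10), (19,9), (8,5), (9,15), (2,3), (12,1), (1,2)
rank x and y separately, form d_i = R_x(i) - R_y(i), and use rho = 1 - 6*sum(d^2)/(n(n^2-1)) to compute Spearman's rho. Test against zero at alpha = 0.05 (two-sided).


Step 1: Rank x and y separately (midranks; no ties here).
rank(x): 4->3, 16->9, 18->10, 7->5, 5->4, 19->11, 8->6, 9->7, 2->2, 12->8, 1->1
rank(y): 14->9, 6->5, 17->11, 12->8, 10->7, 9->6, 5->4, 15->10, 3->3, 1->1, 2->2
Step 2: d_i = R_x(i) - R_y(i); compute d_i^2.
  (3-9)^2=36, (9-5)^2=16, (10-11)^2=1, (5-8)^2=9, (4-7)^2=9, (11-6)^2=25, (6-4)^2=4, (7-10)^2=9, (2-3)^2=1, (8-1)^2=49, (1-2)^2=1
sum(d^2) = 160.
Step 3: rho = 1 - 6*160 / (11*(11^2 - 1)) = 1 - 960/1320 = 0.272727.
Step 4: Under H0, t = rho * sqrt((n-2)/(1-rho^2)) = 0.8504 ~ t(9).
Step 5: Two-sided p-value from the t-distribution with 9 df = 0.417141.
Step 6: alpha = 0.05. fail to reject H0.

rho = 0.2727, p = 0.417141, fail to reject H0 at alpha = 0.05.


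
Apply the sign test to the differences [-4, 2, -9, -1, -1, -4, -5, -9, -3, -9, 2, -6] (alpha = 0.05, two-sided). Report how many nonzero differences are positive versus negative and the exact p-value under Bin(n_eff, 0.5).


Step 1: Discard zero differences. Original n = 12; n_eff = number of nonzero differences = 12.
Nonzero differences (with sign): -4, +2, -9, -1, -1, -4, -5, -9, -3, -9, +2, -6
Step 2: Count signs: positive = 2, negative = 10.
Step 3: Under H0: P(positive) = 0.5, so the number of positives S ~ Bin(12, 0.5).
Step 4: Two-sided exact p-value = sum of Bin(12,0.5) probabilities at or below the observed probability = 0.038574.
Step 5: alpha = 0.05. reject H0.

n_eff = 12, pos = 2, neg = 10, p = 0.038574, reject H0.


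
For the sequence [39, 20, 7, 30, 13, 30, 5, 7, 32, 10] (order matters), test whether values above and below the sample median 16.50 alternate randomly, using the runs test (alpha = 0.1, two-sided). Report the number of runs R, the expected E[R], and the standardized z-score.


Step 1: Compute median = 16.50; label A = above, B = below.
Labels in order: AABABABBAB  (n_A = 5, n_B = 5)
Step 2: Count runs R = 8.
Step 3: Under H0 (random ordering), E[R] = 2*n_A*n_B/(n_A+n_B) + 1 = 2*5*5/10 + 1 = 6.0000.
        Var[R] = 2*n_A*n_B*(2*n_A*n_B - n_A - n_B) / ((n_A+n_B)^2 * (n_A+n_B-1)) = 2000/900 = 2.2222.
        SD[R] = 1.4907.
Step 4: Continuity-corrected z = (R - 0.5 - E[R]) / SD[R] = (8 - 0.5 - 6.0000) / 1.4907 = 1.0062.
Step 5: Two-sided p-value via normal approximation = 2*(1 - Phi(|z|)) = 0.314305.
Step 6: alpha = 0.1. fail to reject H0.

R = 8, z = 1.0062, p = 0.314305, fail to reject H0.


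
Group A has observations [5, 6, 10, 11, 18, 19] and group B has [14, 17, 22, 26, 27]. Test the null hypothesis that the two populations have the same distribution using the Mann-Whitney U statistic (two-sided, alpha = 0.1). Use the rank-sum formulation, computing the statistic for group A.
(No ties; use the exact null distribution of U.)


Step 1: Combine and sort all 11 observations; assign midranks.
sorted (value, group): (5,X), (6,X), (10,X), (11,X), (14,Y), (17,Y), (18,X), (19,X), (22,Y), (26,Y), (27,Y)
ranks: 5->1, 6->2, 10->3, 11->4, 14->5, 17->6, 18->7, 19->8, 22->9, 26->10, 27->11
Step 2: Rank sum for X: R1 = 1 + 2 + 3 + 4 + 7 + 8 = 25.
Step 3: U_X = R1 - n1(n1+1)/2 = 25 - 6*7/2 = 25 - 21 = 4.
       U_Y = n1*n2 - U_X = 30 - 4 = 26.
Step 4: No ties, so the exact null distribution of U (based on enumerating the C(11,6) = 462 equally likely rank assignments) gives the two-sided p-value.
Step 5: p-value = 0.051948; compare to alpha = 0.1. reject H0.

U_X = 4, p = 0.051948, reject H0 at alpha = 0.1.


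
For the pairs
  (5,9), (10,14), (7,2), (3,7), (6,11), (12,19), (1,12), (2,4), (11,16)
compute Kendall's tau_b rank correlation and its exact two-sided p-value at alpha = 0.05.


Step 1: Enumerate the 36 unordered pairs (i,j) with i<j and classify each by sign(x_j-x_i) * sign(y_j-y_i).
  (1,2):dx=+5,dy=+5->C; (1,3):dx=+2,dy=-7->D; (1,4):dx=-2,dy=-2->C; (1,5):dx=+1,dy=+2->C
  (1,6):dx=+7,dy=+10->C; (1,7):dx=-4,dy=+3->D; (1,8):dx=-3,dy=-5->C; (1,9):dx=+6,dy=+7->C
  (2,3):dx=-3,dy=-12->C; (2,4):dx=-7,dy=-7->C; (2,5):dx=-4,dy=-3->C; (2,6):dx=+2,dy=+5->C
  (2,7):dx=-9,dy=-2->C; (2,8):dx=-8,dy=-10->C; (2,9):dx=+1,dy=+2->C; (3,4):dx=-4,dy=+5->D
  (3,5):dx=-1,dy=+9->D; (3,6):dx=+5,dy=+17->C; (3,7):dx=-6,dy=+10->D; (3,8):dx=-5,dy=+2->D
  (3,9):dx=+4,dy=+14->C; (4,5):dx=+3,dy=+4->C; (4,6):dx=+9,dy=+12->C; (4,7):dx=-2,dy=+5->D
  (4,8):dx=-1,dy=-3->C; (4,9):dx=+8,dy=+9->C; (5,6):dx=+6,dy=+8->C; (5,7):dx=-5,dy=+1->D
  (5,8):dx=-4,dy=-7->C; (5,9):dx=+5,dy=+5->C; (6,7):dx=-11,dy=-7->C; (6,8):dx=-10,dy=-15->C
  (6,9):dx=-1,dy=-3->C; (7,8):dx=+1,dy=-8->D; (7,9):dx=+10,dy=+4->C; (8,9):dx=+9,dy=+12->C
Step 2: C = 27, D = 9, total pairs = 36.
Step 3: tau = (C - D)/(n(n-1)/2) = (27 - 9)/36 = 0.500000.
Step 4: Exact two-sided p-value (enumerate n! = 362880 permutations of y under H0): p = 0.075176.
Step 5: alpha = 0.05. fail to reject H0.

tau_b = 0.5000 (C=27, D=9), p = 0.075176, fail to reject H0.


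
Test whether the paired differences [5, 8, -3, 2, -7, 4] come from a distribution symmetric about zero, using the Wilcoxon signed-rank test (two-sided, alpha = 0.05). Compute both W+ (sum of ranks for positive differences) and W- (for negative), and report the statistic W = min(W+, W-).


Step 1: Drop any zero differences (none here) and take |d_i|.
|d| = [5, 8, 3, 2, 7, 4]
Step 2: Midrank |d_i| (ties get averaged ranks).
ranks: |5|->4, |8|->6, |3|->2, |2|->1, |7|->5, |4|->3
Step 3: Attach original signs; sum ranks with positive sign and with negative sign.
W+ = 4 + 6 + 1 + 3 = 14
W- = 2 + 5 = 7
(Check: W+ + W- = 21 should equal n(n+1)/2 = 21.)
Step 4: Test statistic W = min(W+, W-) = 7.
Step 5: No ties, so the exact null distribution over the 2^6 = 64 sign assignments gives the two-sided p-value = 0.562500.
Step 6: alpha = 0.05. fail to reject H0.

W+ = 14, W- = 7, W = min = 7, p = 0.562500, fail to reject H0.


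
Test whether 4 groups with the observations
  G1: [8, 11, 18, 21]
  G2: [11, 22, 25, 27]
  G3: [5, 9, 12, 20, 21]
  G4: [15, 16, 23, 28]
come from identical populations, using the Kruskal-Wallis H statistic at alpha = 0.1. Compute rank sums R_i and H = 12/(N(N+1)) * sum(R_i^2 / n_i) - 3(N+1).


Step 1: Combine all N = 17 observations and assign midranks.
sorted (value, group, rank): (5,G3,1), (8,G1,2), (9,G3,3), (11,G1,4.5), (11,G2,4.5), (12,G3,6), (15,G4,7), (16,G4,8), (18,G1,9), (20,G3,10), (21,G1,11.5), (21,G3,11.5), (22,G2,13), (23,G4,14), (25,G2,15), (27,G2,16), (28,G4,17)
Step 2: Sum ranks within each group.
R_1 = 27 (n_1 = 4)
R_2 = 48.5 (n_2 = 4)
R_3 = 31.5 (n_3 = 5)
R_4 = 46 (n_4 = 4)
Step 3: H = 12/(N(N+1)) * sum(R_i^2/n_i) - 3(N+1)
     = 12/(17*18) * (27^2/4 + 48.5^2/4 + 31.5^2/5 + 46^2/4) - 3*18
     = 0.039216 * 1497.76 - 54
     = 4.735784.
Step 4: Ties present; correction factor C = 1 - 12/(17^3 - 17) = 0.997549. Corrected H = 4.735784 / 0.997549 = 4.747420.
Step 5: Under H0, H ~ chi^2(3); p-value = 0.191255.
Step 6: alpha = 0.1. fail to reject H0.

H = 4.7474, df = 3, p = 0.191255, fail to reject H0.


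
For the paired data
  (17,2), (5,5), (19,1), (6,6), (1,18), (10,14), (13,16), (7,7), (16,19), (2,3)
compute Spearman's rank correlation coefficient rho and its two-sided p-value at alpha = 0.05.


Step 1: Rank x and y separately (midranks; no ties here).
rank(x): 17->9, 5->3, 19->10, 6->4, 1->1, 10->6, 13->7, 7->5, 16->8, 2->2
rank(y): 2->2, 5->4, 1->1, 6->5, 18->9, 14->7, 16->8, 7->6, 19->10, 3->3
Step 2: d_i = R_x(i) - R_y(i); compute d_i^2.
  (9-2)^2=49, (3-4)^2=1, (10-1)^2=81, (4-5)^2=1, (1-9)^2=64, (6-7)^2=1, (7-8)^2=1, (5-6)^2=1, (8-10)^2=4, (2-3)^2=1
sum(d^2) = 204.
Step 3: rho = 1 - 6*204 / (10*(10^2 - 1)) = 1 - 1224/990 = -0.236364.
Step 4: Under H0, t = rho * sqrt((n-2)/(1-rho^2)) = -0.6880 ~ t(8).
Step 5: Two-sided p-value from the t-distribution with 8 df = 0.510885.
Step 6: alpha = 0.05. fail to reject H0.

rho = -0.2364, p = 0.510885, fail to reject H0 at alpha = 0.05.


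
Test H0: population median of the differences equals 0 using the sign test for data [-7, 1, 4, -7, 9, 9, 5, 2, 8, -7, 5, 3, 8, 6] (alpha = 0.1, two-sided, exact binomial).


Step 1: Discard zero differences. Original n = 14; n_eff = number of nonzero differences = 14.
Nonzero differences (with sign): -7, +1, +4, -7, +9, +9, +5, +2, +8, -7, +5, +3, +8, +6
Step 2: Count signs: positive = 11, negative = 3.
Step 3: Under H0: P(positive) = 0.5, so the number of positives S ~ Bin(14, 0.5).
Step 4: Two-sided exact p-value = sum of Bin(14,0.5) probabilities at or below the observed probability = 0.057373.
Step 5: alpha = 0.1. reject H0.

n_eff = 14, pos = 11, neg = 3, p = 0.057373, reject H0.


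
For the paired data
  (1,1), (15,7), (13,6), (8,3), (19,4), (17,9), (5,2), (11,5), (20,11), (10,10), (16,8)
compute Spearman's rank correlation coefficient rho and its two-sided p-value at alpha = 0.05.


Step 1: Rank x and y separately (midranks; no ties here).
rank(x): 1->1, 15->7, 13->6, 8->3, 19->10, 17->9, 5->2, 11->5, 20->11, 10->4, 16->8
rank(y): 1->1, 7->7, 6->6, 3->3, 4->4, 9->9, 2->2, 5->5, 11->11, 10->10, 8->8
Step 2: d_i = R_x(i) - R_y(i); compute d_i^2.
  (1-1)^2=0, (7-7)^2=0, (6-6)^2=0, (3-3)^2=0, (10-4)^2=36, (9-9)^2=0, (2-2)^2=0, (5-5)^2=0, (11-11)^2=0, (4-10)^2=36, (8-8)^2=0
sum(d^2) = 72.
Step 3: rho = 1 - 6*72 / (11*(11^2 - 1)) = 1 - 432/1320 = 0.672727.
Step 4: Under H0, t = rho * sqrt((n-2)/(1-rho^2)) = 2.7277 ~ t(9).
Step 5: Two-sided p-value from the t-distribution with 9 df = 0.023313.
Step 6: alpha = 0.05. reject H0.

rho = 0.6727, p = 0.023313, reject H0 at alpha = 0.05.


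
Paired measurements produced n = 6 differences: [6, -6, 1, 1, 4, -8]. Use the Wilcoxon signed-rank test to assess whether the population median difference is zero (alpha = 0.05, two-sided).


Step 1: Drop any zero differences (none here) and take |d_i|.
|d| = [6, 6, 1, 1, 4, 8]
Step 2: Midrank |d_i| (ties get averaged ranks).
ranks: |6|->4.5, |6|->4.5, |1|->1.5, |1|->1.5, |4|->3, |8|->6
Step 3: Attach original signs; sum ranks with positive sign and with negative sign.
W+ = 4.5 + 1.5 + 1.5 + 3 = 10.5
W- = 4.5 + 6 = 10.5
(Check: W+ + W- = 21 should equal n(n+1)/2 = 21.)
Step 4: Test statistic W = min(W+, W-) = 10.5.
Step 5: Ties in |d|, so use the tie-corrected normal approximation.
        E[W] = n(n+1)/4 = 6*7/4 = 10.5.
        Tie groups: |d|=1 (t=2), |d|=6 (t=2); sum(t^3 - t) = 12.
        Var[W] = n(n+1)(2n+1)/24 - sum(t^3-t)/48 = 546/24 - 12/48 = 22.5.
        z = (W - E[W]) / sqrt(Var[W]) = (10.5 - 10.5) / 4.7434 = 0.0000.
        Two-sided p = 2*Phi(z) = 1.000000.
Step 6: alpha = 0.05. fail to reject H0.

W+ = 10.5, W- = 10.5, W = min = 10.5, p = 1.000000, fail to reject H0.


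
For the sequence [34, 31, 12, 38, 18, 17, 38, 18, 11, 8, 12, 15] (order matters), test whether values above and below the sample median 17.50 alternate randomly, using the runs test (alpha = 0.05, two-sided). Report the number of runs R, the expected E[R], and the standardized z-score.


Step 1: Compute median = 17.50; label A = above, B = below.
Labels in order: AABAABAABBBB  (n_A = 6, n_B = 6)
Step 2: Count runs R = 6.
Step 3: Under H0 (random ordering), E[R] = 2*n_A*n_B/(n_A+n_B) + 1 = 2*6*6/12 + 1 = 7.0000.
        Var[R] = 2*n_A*n_B*(2*n_A*n_B - n_A - n_B) / ((n_A+n_B)^2 * (n_A+n_B-1)) = 4320/1584 = 2.7273.
        SD[R] = 1.6514.
Step 4: Continuity-corrected z = (R + 0.5 - E[R]) / SD[R] = (6 + 0.5 - 7.0000) / 1.6514 = -0.3028.
Step 5: Two-sided p-value via normal approximation = 2*(1 - Phi(|z|)) = 0.762069.
Step 6: alpha = 0.05. fail to reject H0.

R = 6, z = -0.3028, p = 0.762069, fail to reject H0.


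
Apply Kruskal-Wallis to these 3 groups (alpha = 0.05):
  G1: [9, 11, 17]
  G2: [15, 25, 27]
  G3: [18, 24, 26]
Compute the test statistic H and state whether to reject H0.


Step 1: Combine all N = 9 observations and assign midranks.
sorted (value, group, rank): (9,G1,1), (11,G1,2), (15,G2,3), (17,G1,4), (18,G3,5), (24,G3,6), (25,G2,7), (26,G3,8), (27,G2,9)
Step 2: Sum ranks within each group.
R_1 = 7 (n_1 = 3)
R_2 = 19 (n_2 = 3)
R_3 = 19 (n_3 = 3)
Step 3: H = 12/(N(N+1)) * sum(R_i^2/n_i) - 3(N+1)
     = 12/(9*10) * (7^2/3 + 19^2/3 + 19^2/3) - 3*10
     = 0.133333 * 257 - 30
     = 4.266667.
Step 4: No ties, so H is used without correction.
Step 5: Under H0, H ~ chi^2(2); p-value = 0.118442.
Step 6: alpha = 0.05. fail to reject H0.

H = 4.2667, df = 2, p = 0.118442, fail to reject H0.


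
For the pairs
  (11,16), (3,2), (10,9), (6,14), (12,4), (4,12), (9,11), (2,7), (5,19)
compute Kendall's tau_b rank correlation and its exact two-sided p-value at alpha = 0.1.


Step 1: Enumerate the 36 unordered pairs (i,j) with i<j and classify each by sign(x_j-x_i) * sign(y_j-y_i).
  (1,2):dx=-8,dy=-14->C; (1,3):dx=-1,dy=-7->C; (1,4):dx=-5,dy=-2->C; (1,5):dx=+1,dy=-12->D
  (1,6):dx=-7,dy=-4->C; (1,7):dx=-2,dy=-5->C; (1,8):dx=-9,dy=-9->C; (1,9):dx=-6,dy=+3->D
  (2,3):dx=+7,dy=+7->C; (2,4):dx=+3,dy=+12->C; (2,5):dx=+9,dy=+2->C; (2,6):dx=+1,dy=+10->C
  (2,7):dx=+6,dy=+9->C; (2,8):dx=-1,dy=+5->D; (2,9):dx=+2,dy=+17->C; (3,4):dx=-4,dy=+5->D
  (3,5):dx=+2,dy=-5->D; (3,6):dx=-6,dy=+3->D; (3,7):dx=-1,dy=+2->D; (3,8):dx=-8,dy=-2->C
  (3,9):dx=-5,dy=+10->D; (4,5):dx=+6,dy=-10->D; (4,6):dx=-2,dy=-2->C; (4,7):dx=+3,dy=-3->D
  (4,8):dx=-4,dy=-7->C; (4,9):dx=-1,dy=+5->D; (5,6):dx=-8,dy=+8->D; (5,7):dx=-3,dy=+7->D
  (5,8):dx=-10,dy=+3->D; (5,9):dx=-7,dy=+15->D; (6,7):dx=+5,dy=-1->D; (6,8):dx=-2,dy=-5->C
  (6,9):dx=+1,dy=+7->C; (7,8):dx=-7,dy=-4->C; (7,9):dx=-4,dy=+8->D; (8,9):dx=+3,dy=+12->C
Step 2: C = 19, D = 17, total pairs = 36.
Step 3: tau = (C - D)/(n(n-1)/2) = (19 - 17)/36 = 0.055556.
Step 4: Exact two-sided p-value (enumerate n! = 362880 permutations of y under H0): p = 0.919455.
Step 5: alpha = 0.1. fail to reject H0.

tau_b = 0.0556 (C=19, D=17), p = 0.919455, fail to reject H0.


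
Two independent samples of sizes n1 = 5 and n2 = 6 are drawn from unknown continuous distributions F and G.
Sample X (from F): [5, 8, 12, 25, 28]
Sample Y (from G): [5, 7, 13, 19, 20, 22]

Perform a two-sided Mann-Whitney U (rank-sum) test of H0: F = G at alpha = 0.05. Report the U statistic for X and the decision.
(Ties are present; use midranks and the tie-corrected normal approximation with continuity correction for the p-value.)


Step 1: Combine and sort all 11 observations; assign midranks.
sorted (value, group): (5,X), (5,Y), (7,Y), (8,X), (12,X), (13,Y), (19,Y), (20,Y), (22,Y), (25,X), (28,X)
ranks: 5->1.5, 5->1.5, 7->3, 8->4, 12->5, 13->6, 19->7, 20->8, 22->9, 25->10, 28->11
Step 2: Rank sum for X: R1 = 1.5 + 4 + 5 + 10 + 11 = 31.5.
Step 3: U_X = R1 - n1(n1+1)/2 = 31.5 - 5*6/2 = 31.5 - 15 = 16.5.
       U_Y = n1*n2 - U_X = 30 - 16.5 = 13.5.
Step 4: Ties are present, so use the tie-corrected normal approximation (with continuity correction) for the p-value.
Step 5: p-value = 0.854805; compare to alpha = 0.05. fail to reject H0.

U_X = 16.5, p = 0.854805, fail to reject H0 at alpha = 0.05.


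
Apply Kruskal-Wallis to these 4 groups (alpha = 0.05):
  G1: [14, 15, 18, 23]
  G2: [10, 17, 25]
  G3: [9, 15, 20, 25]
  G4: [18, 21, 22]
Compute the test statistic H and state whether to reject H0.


Step 1: Combine all N = 14 observations and assign midranks.
sorted (value, group, rank): (9,G3,1), (10,G2,2), (14,G1,3), (15,G1,4.5), (15,G3,4.5), (17,G2,6), (18,G1,7.5), (18,G4,7.5), (20,G3,9), (21,G4,10), (22,G4,11), (23,G1,12), (25,G2,13.5), (25,G3,13.5)
Step 2: Sum ranks within each group.
R_1 = 27 (n_1 = 4)
R_2 = 21.5 (n_2 = 3)
R_3 = 28 (n_3 = 4)
R_4 = 28.5 (n_4 = 3)
Step 3: H = 12/(N(N+1)) * sum(R_i^2/n_i) - 3(N+1)
     = 12/(14*15) * (27^2/4 + 21.5^2/3 + 28^2/4 + 28.5^2/3) - 3*15
     = 0.057143 * 803.083 - 45
     = 0.890476.
Step 4: Ties present; correction factor C = 1 - 18/(14^3 - 14) = 0.993407. Corrected H = 0.890476 / 0.993407 = 0.896386.
Step 5: Under H0, H ~ chi^2(3); p-value = 0.826300.
Step 6: alpha = 0.05. fail to reject H0.

H = 0.8964, df = 3, p = 0.826300, fail to reject H0.


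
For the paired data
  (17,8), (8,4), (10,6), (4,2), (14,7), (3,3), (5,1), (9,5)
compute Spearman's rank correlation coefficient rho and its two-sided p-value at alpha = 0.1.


Step 1: Rank x and y separately (midranks; no ties here).
rank(x): 17->8, 8->4, 10->6, 4->2, 14->7, 3->1, 5->3, 9->5
rank(y): 8->8, 4->4, 6->6, 2->2, 7->7, 3->3, 1->1, 5->5
Step 2: d_i = R_x(i) - R_y(i); compute d_i^2.
  (8-8)^2=0, (4-4)^2=0, (6-6)^2=0, (2-2)^2=0, (7-7)^2=0, (1-3)^2=4, (3-1)^2=4, (5-5)^2=0
sum(d^2) = 8.
Step 3: rho = 1 - 6*8 / (8*(8^2 - 1)) = 1 - 48/504 = 0.904762.
Step 4: Under H0, t = rho * sqrt((n-2)/(1-rho^2)) = 5.2034 ~ t(6).
Step 5: Two-sided p-value from the t-distribution with 6 df = 0.002008.
Step 6: alpha = 0.1. reject H0.

rho = 0.9048, p = 0.002008, reject H0 at alpha = 0.1.


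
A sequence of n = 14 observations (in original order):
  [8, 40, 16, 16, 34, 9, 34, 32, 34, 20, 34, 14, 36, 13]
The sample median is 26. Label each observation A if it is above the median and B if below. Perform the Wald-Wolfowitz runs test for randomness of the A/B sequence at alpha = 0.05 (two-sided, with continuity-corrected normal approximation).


Step 1: Compute median = 26; label A = above, B = below.
Labels in order: BABBABAAABABAB  (n_A = 7, n_B = 7)
Step 2: Count runs R = 11.
Step 3: Under H0 (random ordering), E[R] = 2*n_A*n_B/(n_A+n_B) + 1 = 2*7*7/14 + 1 = 8.0000.
        Var[R] = 2*n_A*n_B*(2*n_A*n_B - n_A - n_B) / ((n_A+n_B)^2 * (n_A+n_B-1)) = 8232/2548 = 3.2308.
        SD[R] = 1.7974.
Step 4: Continuity-corrected z = (R - 0.5 - E[R]) / SD[R] = (11 - 0.5 - 8.0000) / 1.7974 = 1.3909.
Step 5: Two-sided p-value via normal approximation = 2*(1 - Phi(|z|)) = 0.164264.
Step 6: alpha = 0.05. fail to reject H0.

R = 11, z = 1.3909, p = 0.164264, fail to reject H0.


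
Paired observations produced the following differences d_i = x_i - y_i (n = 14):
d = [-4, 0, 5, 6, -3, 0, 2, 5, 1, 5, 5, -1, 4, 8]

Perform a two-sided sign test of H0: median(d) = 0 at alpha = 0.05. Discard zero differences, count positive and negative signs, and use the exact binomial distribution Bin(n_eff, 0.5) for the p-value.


Step 1: Discard zero differences. Original n = 14; n_eff = number of nonzero differences = 12.
Nonzero differences (with sign): -4, +5, +6, -3, +2, +5, +1, +5, +5, -1, +4, +8
Step 2: Count signs: positive = 9, negative = 3.
Step 3: Under H0: P(positive) = 0.5, so the number of positives S ~ Bin(12, 0.5).
Step 4: Two-sided exact p-value = sum of Bin(12,0.5) probabilities at or below the observed probability = 0.145996.
Step 5: alpha = 0.05. fail to reject H0.

n_eff = 12, pos = 9, neg = 3, p = 0.145996, fail to reject H0.


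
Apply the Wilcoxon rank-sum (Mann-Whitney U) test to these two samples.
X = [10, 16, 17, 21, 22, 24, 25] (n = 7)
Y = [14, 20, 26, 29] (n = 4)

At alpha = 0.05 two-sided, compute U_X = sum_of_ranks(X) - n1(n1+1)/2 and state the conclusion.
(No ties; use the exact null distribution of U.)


Step 1: Combine and sort all 11 observations; assign midranks.
sorted (value, group): (10,X), (14,Y), (16,X), (17,X), (20,Y), (21,X), (22,X), (24,X), (25,X), (26,Y), (29,Y)
ranks: 10->1, 14->2, 16->3, 17->4, 20->5, 21->6, 22->7, 24->8, 25->9, 26->10, 29->11
Step 2: Rank sum for X: R1 = 1 + 3 + 4 + 6 + 7 + 8 + 9 = 38.
Step 3: U_X = R1 - n1(n1+1)/2 = 38 - 7*8/2 = 38 - 28 = 10.
       U_Y = n1*n2 - U_X = 28 - 10 = 18.
Step 4: No ties, so the exact null distribution of U (based on enumerating the C(11,7) = 330 equally likely rank assignments) gives the two-sided p-value.
Step 5: p-value = 0.527273; compare to alpha = 0.05. fail to reject H0.

U_X = 10, p = 0.527273, fail to reject H0 at alpha = 0.05.


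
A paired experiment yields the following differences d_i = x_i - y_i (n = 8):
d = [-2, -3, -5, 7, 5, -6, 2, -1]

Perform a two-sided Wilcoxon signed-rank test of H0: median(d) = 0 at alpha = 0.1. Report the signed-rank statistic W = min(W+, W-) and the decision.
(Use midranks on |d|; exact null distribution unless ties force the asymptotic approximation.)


Step 1: Drop any zero differences (none here) and take |d_i|.
|d| = [2, 3, 5, 7, 5, 6, 2, 1]
Step 2: Midrank |d_i| (ties get averaged ranks).
ranks: |2|->2.5, |3|->4, |5|->5.5, |7|->8, |5|->5.5, |6|->7, |2|->2.5, |1|->1
Step 3: Attach original signs; sum ranks with positive sign and with negative sign.
W+ = 8 + 5.5 + 2.5 = 16
W- = 2.5 + 4 + 5.5 + 7 + 1 = 20
(Check: W+ + W- = 36 should equal n(n+1)/2 = 36.)
Step 4: Test statistic W = min(W+, W-) = 16.
Step 5: Ties in |d|, so use the tie-corrected normal approximation.
        E[W] = n(n+1)/4 = 8*9/4 = 18.
        Tie groups: |d|=2 (t=2), |d|=5 (t=2); sum(t^3 - t) = 12.
        Var[W] = n(n+1)(2n+1)/24 - sum(t^3-t)/48 = 1224/24 - 12/48 = 50.75.
        z = (W - E[W]) / sqrt(Var[W]) = (16 - 18) / 7.1239 = -0.2807.
        Two-sided p = 2*Phi(z) = 0.778906.
Step 6: alpha = 0.1. fail to reject H0.

W+ = 16, W- = 20, W = min = 16, p = 0.778906, fail to reject H0.


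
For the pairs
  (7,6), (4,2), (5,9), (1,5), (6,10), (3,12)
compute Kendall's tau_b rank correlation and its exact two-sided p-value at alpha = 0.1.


Step 1: Enumerate the 15 unordered pairs (i,j) with i<j and classify each by sign(x_j-x_i) * sign(y_j-y_i).
  (1,2):dx=-3,dy=-4->C; (1,3):dx=-2,dy=+3->D; (1,4):dx=-6,dy=-1->C; (1,5):dx=-1,dy=+4->D
  (1,6):dx=-4,dy=+6->D; (2,3):dx=+1,dy=+7->C; (2,4):dx=-3,dy=+3->D; (2,5):dx=+2,dy=+8->C
  (2,6):dx=-1,dy=+10->D; (3,4):dx=-4,dy=-4->C; (3,5):dx=+1,dy=+1->C; (3,6):dx=-2,dy=+3->D
  (4,5):dx=+5,dy=+5->C; (4,6):dx=+2,dy=+7->C; (5,6):dx=-3,dy=+2->D
Step 2: C = 8, D = 7, total pairs = 15.
Step 3: tau = (C - D)/(n(n-1)/2) = (8 - 7)/15 = 0.066667.
Step 4: Exact two-sided p-value (enumerate n! = 720 permutations of y under H0): p = 1.000000.
Step 5: alpha = 0.1. fail to reject H0.

tau_b = 0.0667 (C=8, D=7), p = 1.000000, fail to reject H0.


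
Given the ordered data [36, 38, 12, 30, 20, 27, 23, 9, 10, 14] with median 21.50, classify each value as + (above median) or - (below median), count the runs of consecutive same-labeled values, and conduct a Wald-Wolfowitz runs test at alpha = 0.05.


Step 1: Compute median = 21.50; label A = above, B = below.
Labels in order: AABABAABBB  (n_A = 5, n_B = 5)
Step 2: Count runs R = 6.
Step 3: Under H0 (random ordering), E[R] = 2*n_A*n_B/(n_A+n_B) + 1 = 2*5*5/10 + 1 = 6.0000.
        Var[R] = 2*n_A*n_B*(2*n_A*n_B - n_A - n_B) / ((n_A+n_B)^2 * (n_A+n_B-1)) = 2000/900 = 2.2222.
        SD[R] = 1.4907.
Step 4: R = E[R], so z = 0 with no continuity correction.
Step 5: Two-sided p-value via normal approximation = 2*(1 - Phi(|z|)) = 1.000000.
Step 6: alpha = 0.05. fail to reject H0.

R = 6, z = 0.0000, p = 1.000000, fail to reject H0.


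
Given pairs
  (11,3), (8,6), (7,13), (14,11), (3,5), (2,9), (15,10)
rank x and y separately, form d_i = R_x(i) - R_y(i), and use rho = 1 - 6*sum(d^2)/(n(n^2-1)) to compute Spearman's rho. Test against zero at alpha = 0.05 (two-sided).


Step 1: Rank x and y separately (midranks; no ties here).
rank(x): 11->5, 8->4, 7->3, 14->6, 3->2, 2->1, 15->7
rank(y): 3->1, 6->3, 13->7, 11->6, 5->2, 9->4, 10->5
Step 2: d_i = R_x(i) - R_y(i); compute d_i^2.
  (5-1)^2=16, (4-3)^2=1, (3-7)^2=16, (6-6)^2=0, (2-2)^2=0, (1-4)^2=9, (7-5)^2=4
sum(d^2) = 46.
Step 3: rho = 1 - 6*46 / (7*(7^2 - 1)) = 1 - 276/336 = 0.178571.
Step 4: Under H0, t = rho * sqrt((n-2)/(1-rho^2)) = 0.4058 ~ t(5).
Step 5: Two-sided p-value from the t-distribution with 5 df = 0.701658.
Step 6: alpha = 0.05. fail to reject H0.

rho = 0.1786, p = 0.701658, fail to reject H0 at alpha = 0.05.


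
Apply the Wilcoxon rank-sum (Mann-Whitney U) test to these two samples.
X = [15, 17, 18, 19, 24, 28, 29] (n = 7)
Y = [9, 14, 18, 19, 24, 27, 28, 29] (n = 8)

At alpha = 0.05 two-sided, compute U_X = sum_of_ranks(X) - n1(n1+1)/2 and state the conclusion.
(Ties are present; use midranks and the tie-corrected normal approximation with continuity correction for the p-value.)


Step 1: Combine and sort all 15 observations; assign midranks.
sorted (value, group): (9,Y), (14,Y), (15,X), (17,X), (18,X), (18,Y), (19,X), (19,Y), (24,X), (24,Y), (27,Y), (28,X), (28,Y), (29,X), (29,Y)
ranks: 9->1, 14->2, 15->3, 17->4, 18->5.5, 18->5.5, 19->7.5, 19->7.5, 24->9.5, 24->9.5, 27->11, 28->12.5, 28->12.5, 29->14.5, 29->14.5
Step 2: Rank sum for X: R1 = 3 + 4 + 5.5 + 7.5 + 9.5 + 12.5 + 14.5 = 56.5.
Step 3: U_X = R1 - n1(n1+1)/2 = 56.5 - 7*8/2 = 56.5 - 28 = 28.5.
       U_Y = n1*n2 - U_X = 56 - 28.5 = 27.5.
Step 4: Ties are present, so use the tie-corrected normal approximation (with continuity correction) for the p-value.
Step 5: p-value = 1.000000; compare to alpha = 0.05. fail to reject H0.

U_X = 28.5, p = 1.000000, fail to reject H0 at alpha = 0.05.


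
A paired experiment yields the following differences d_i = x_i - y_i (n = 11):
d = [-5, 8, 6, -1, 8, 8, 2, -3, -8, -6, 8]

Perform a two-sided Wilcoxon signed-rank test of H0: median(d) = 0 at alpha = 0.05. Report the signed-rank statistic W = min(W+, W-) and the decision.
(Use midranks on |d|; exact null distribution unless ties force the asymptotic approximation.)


Step 1: Drop any zero differences (none here) and take |d_i|.
|d| = [5, 8, 6, 1, 8, 8, 2, 3, 8, 6, 8]
Step 2: Midrank |d_i| (ties get averaged ranks).
ranks: |5|->4, |8|->9, |6|->5.5, |1|->1, |8|->9, |8|->9, |2|->2, |3|->3, |8|->9, |6|->5.5, |8|->9
Step 3: Attach original signs; sum ranks with positive sign and with negative sign.
W+ = 9 + 5.5 + 9 + 9 + 2 + 9 = 43.5
W- = 4 + 1 + 3 + 9 + 5.5 = 22.5
(Check: W+ + W- = 66 should equal n(n+1)/2 = 66.)
Step 4: Test statistic W = min(W+, W-) = 22.5.
Step 5: Ties in |d|, so use the tie-corrected normal approximation.
        E[W] = n(n+1)/4 = 11*12/4 = 33.
        Tie groups: |d|=6 (t=2), |d|=8 (t=5); sum(t^3 - t) = 126.
        Var[W] = n(n+1)(2n+1)/24 - sum(t^3-t)/48 = 3036/24 - 126/48 = 123.875.
        z = (W - E[W]) / sqrt(Var[W]) = (22.5 - 33) / 11.1299 = -0.9434.
        Two-sided p = 2*Phi(z) = 0.345475.
Step 6: alpha = 0.05. fail to reject H0.

W+ = 43.5, W- = 22.5, W = min = 22.5, p = 0.345475, fail to reject H0.
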